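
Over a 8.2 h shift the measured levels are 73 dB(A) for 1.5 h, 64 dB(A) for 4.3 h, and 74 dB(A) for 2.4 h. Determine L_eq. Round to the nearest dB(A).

Weight each interval's intensity by its duration and average over T = 8.2 h:
Σ tᵢ·10^(Lᵢ/10) = 1.5·10^(73/10) + 4.3·10^(64/10) + 2.4·10^(74/10) = 1.010e+08.
L_eq = 10·log₁₀(1.010e+08/8.2) = 70.91 dB(A).

71 dB(A)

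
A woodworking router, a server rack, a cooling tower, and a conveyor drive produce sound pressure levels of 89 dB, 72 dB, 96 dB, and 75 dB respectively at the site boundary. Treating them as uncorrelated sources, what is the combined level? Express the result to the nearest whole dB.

97 dB

Incoherent sources combine by intensity addition: L_total = 10·log₁₀(Σ 10^(L_i/10)).
Σ 10^(L/10) = 10^(89/10) + 10^(72/10) + 10^(96/10) + 10^(75/10) = 4.823e+09.
L_total = 10·log₁₀(4.823e+09) = 96.83 dB.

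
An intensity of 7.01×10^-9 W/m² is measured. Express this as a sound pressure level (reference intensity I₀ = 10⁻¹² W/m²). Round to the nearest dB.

38 dB

I/I₀ = 7.01×10^-9/10⁻¹² = 7.01×10^3, and L = 10·log₁₀(I/I₀).
L = 10·(0.8457 + 3) = 38.46 dB.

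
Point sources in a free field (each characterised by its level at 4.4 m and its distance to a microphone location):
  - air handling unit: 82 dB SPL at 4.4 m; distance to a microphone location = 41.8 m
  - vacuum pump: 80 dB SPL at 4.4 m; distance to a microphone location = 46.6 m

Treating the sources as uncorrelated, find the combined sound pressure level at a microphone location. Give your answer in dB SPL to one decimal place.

64.2 dB SPL

Propagate each source to the receiver with L = L_ref − 20·log₁₀(r/r_ref), then add intensities.
air handling unit: 82 − 20·log₁₀(41.8/4.4) = 82 − 19.55 = 62.45 dB SPL.
vacuum pump: 80 − 20·log₁₀(46.6/4.4) = 80 − 20.50 = 59.50 dB SPL.
Σ 10^(L/10) = 2.648e+06 → L_total = 10·log₁₀(2.648e+06) = 64.23 dB SPL.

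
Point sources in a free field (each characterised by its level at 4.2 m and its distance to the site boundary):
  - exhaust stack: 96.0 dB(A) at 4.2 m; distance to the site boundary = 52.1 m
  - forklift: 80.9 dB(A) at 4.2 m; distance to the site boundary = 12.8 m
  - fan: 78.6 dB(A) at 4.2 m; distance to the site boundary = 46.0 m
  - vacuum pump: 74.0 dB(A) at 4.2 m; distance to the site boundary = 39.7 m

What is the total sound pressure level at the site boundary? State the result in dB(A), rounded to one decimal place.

76.0 dB(A)

Propagate each source to the receiver with L = L_ref − 20·log₁₀(r/r_ref), then add intensities.
exhaust stack: 96.0 − 20·log₁₀(52.1/4.2) = 96.0 − 21.87 = 74.13 dB(A).
forklift: 80.9 − 20·log₁₀(12.8/4.2) = 80.9 − 9.68 = 71.22 dB(A).
fan: 78.6 − 20·log₁₀(46.0/4.2) = 78.6 − 20.79 = 57.81 dB(A).
vacuum pump: 74.0 − 20·log₁₀(39.7/4.2) = 74.0 − 19.51 = 54.49 dB(A).
Σ 10^(L/10) = 4.000e+07 → L_total = 10·log₁₀(4.000e+07) = 76.02 dB(A).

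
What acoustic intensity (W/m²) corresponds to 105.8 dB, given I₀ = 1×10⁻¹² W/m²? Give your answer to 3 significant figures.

L = 10·log₁₀(I/I₀) ⇒ I = I₀·10^(L/10) = 10⁻¹² × 10^10.58.

0.0380 W/m²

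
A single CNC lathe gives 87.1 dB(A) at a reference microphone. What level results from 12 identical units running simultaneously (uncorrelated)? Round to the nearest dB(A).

98 dB(A)

N identical incoherent sources raise the level by 10·log₁₀ N.
L_total = 87.1 + 10·log₁₀(12) = 87.1 + 10.792 = 97.89 dB(A).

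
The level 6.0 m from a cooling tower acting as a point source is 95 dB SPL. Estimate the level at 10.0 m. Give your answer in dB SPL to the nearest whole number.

91 dB SPL

For a point source, L₂ = L₁ − 20·log₁₀(r₂/r₁).
L₂ = 95 − 20·log₁₀(10.0/6.0) = 95 − 4.437 = 90.56 dB SPL.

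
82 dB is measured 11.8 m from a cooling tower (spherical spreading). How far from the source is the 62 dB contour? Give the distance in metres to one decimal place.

For a point source L₁ − L₂ = 20·log₁₀(r₂/r₁), so r₂ = r₁·10^((L₁−L₂)/20).
r₂ = 11.8·10^((82−62)/20) = 11.8·10^(20.0/20) = 118.00 m.

118.0 m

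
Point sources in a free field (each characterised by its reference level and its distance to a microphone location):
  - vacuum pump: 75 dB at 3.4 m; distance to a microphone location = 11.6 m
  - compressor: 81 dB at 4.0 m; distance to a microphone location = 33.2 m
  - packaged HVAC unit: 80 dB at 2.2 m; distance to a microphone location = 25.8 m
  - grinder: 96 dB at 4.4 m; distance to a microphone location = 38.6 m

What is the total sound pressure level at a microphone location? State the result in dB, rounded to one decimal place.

77.6 dB

Propagate each source to the receiver with L = L_ref − 20·log₁₀(r/r_ref), then add intensities.
vacuum pump: 75 − 20·log₁₀(11.6/3.4) = 75 − 10.66 = 64.34 dB.
compressor: 81 − 20·log₁₀(33.2/4.0) = 81 − 18.38 = 62.62 dB.
packaged HVAC unit: 80 − 20·log₁₀(25.8/2.2) = 80 − 21.38 = 58.62 dB.
grinder: 96 − 20·log₁₀(38.6/4.4) = 96 − 18.86 = 77.14 dB.
Σ 10^(L/10) = 5.700e+07 → L_total = 10·log₁₀(5.700e+07) = 77.56 dB.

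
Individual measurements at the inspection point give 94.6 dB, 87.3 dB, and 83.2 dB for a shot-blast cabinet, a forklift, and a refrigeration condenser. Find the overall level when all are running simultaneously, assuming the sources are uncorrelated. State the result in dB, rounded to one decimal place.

95.6 dB

Incoherent sources combine by intensity addition: L_total = 10·log₁₀(Σ 10^(L_i/10)).
Σ 10^(L/10) = 10^(94.6/10) + 10^(87.3/10) + 10^(83.2/10) = 3.630e+09.
L_total = 10·log₁₀(3.630e+09) = 95.60 dB.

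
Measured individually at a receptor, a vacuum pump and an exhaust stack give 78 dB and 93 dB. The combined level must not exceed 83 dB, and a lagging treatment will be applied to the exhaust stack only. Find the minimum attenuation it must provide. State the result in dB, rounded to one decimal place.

11.7 dB

The untreated sources together contribute 10^(78/10) = 6.310e+07, i.e. 78.00 dB.
The limit corresponds to 10^(83/10) = 1.995e+08; subtracting the fixed part leaves 1.364e+08 for the exhaust stack, i.e. 81.35 dB.
So the exhaust stack must be reduced from 93 to 81.35 dB: IL = 11.65 dB.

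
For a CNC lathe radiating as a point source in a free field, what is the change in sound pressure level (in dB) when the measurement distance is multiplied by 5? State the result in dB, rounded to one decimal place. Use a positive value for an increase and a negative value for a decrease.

A point source loses 6 dB per doubling of distance; generally ΔL = −20·log₁₀(r₂/r₁).
ΔL = −20·log₁₀(5) = -13.98 dB.

-14.0 dB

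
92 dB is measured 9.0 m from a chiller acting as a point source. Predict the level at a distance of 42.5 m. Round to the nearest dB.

For a point source, L₂ = L₁ − 20·log₁₀(r₂/r₁).
L₂ = 92 − 20·log₁₀(42.5/9.0) = 92 − 13.483 = 78.52 dB.

79 dB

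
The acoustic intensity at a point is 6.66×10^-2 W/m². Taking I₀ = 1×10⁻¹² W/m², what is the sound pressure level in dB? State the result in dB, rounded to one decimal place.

108.2 dB

L = 10·log₁₀(I/I₀) = 10·log₁₀(6.66×10^-2/10⁻¹²) = 10·log₁₀(6.66×10^10).
L = 10·(0.8235 + 10) = 108.23 dB.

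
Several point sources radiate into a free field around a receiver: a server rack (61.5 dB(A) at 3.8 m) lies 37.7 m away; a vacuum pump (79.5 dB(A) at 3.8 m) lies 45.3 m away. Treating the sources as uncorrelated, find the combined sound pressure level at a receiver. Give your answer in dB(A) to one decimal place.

58.1 dB(A)

First find each source's level at the receiver (point-source: −20·log₁₀(r/r_ref)), then combine on an intensity basis.
server rack: 61.5 − 20·log₁₀(37.7/3.8) = 61.5 − 19.93 = 41.57 dB(A).
vacuum pump: 79.5 − 20·log₁₀(45.3/3.8) = 79.5 − 21.53 = 57.97 dB(A).
Σ 10^(L/10) = 6.415e+05 → L_total = 10·log₁₀(6.415e+05) = 58.07 dB(A).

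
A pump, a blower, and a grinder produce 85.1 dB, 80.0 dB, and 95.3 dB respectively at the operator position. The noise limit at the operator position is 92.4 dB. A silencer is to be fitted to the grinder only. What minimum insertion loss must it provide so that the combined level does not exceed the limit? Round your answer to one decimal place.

4.1 dB

Fixed contribution from the other sources: Σ 10^(L/10) = 10^(85.1/10) + 10^(80.0/10) = 4.236e+08 (86.27 dB).
The limit corresponds to 10^(92.4/10) = 1.738e+09; subtracting the fixed part leaves 1.314e+09 for the grinder, i.e. 91.19 dB.
Required insertion loss = 95.3 − 91.19 = 4.11 dB.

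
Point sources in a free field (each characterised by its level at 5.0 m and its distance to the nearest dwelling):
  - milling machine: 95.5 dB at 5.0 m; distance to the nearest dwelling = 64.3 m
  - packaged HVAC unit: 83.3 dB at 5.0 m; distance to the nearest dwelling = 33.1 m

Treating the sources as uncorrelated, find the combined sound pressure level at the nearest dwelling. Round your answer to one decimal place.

First find each source's level at the receiver (point-source: −20·log₁₀(r/r_ref)), then combine on an intensity basis.
milling machine: 95.5 − 20·log₁₀(64.3/5.0) = 95.5 − 22.18 = 73.32 dB.
packaged HVAC unit: 83.3 − 20·log₁₀(33.1/5.0) = 83.3 − 16.42 = 66.88 dB.
Σ 10^(L/10) = 2.633e+07 → L_total = 10·log₁₀(2.633e+07) = 74.20 dB.

74.2 dB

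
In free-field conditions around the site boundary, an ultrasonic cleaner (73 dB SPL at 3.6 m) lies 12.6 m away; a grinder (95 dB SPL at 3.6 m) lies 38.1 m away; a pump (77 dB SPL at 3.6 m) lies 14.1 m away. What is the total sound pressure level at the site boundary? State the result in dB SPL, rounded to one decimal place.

75.2 dB SPL

First find each source's level at the receiver (point-source: −20·log₁₀(r/r_ref)), then combine on an intensity basis.
ultrasonic cleaner: 73 − 20·log₁₀(12.6/3.6) = 73 − 10.88 = 62.12 dB SPL.
grinder: 95 − 20·log₁₀(38.1/3.6) = 95 − 20.49 = 74.51 dB SPL.
pump: 77 − 20·log₁₀(14.1/3.6) = 77 − 11.86 = 65.14 dB SPL.
Σ 10^(L/10) = 3.313e+07 → L_total = 10·log₁₀(3.313e+07) = 75.20 dB SPL.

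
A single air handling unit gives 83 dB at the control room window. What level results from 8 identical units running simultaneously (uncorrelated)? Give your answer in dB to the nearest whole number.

92 dB

With 8 equal, uncorrelated contributions the intensity is 8× that of one unit, giving a rise of 10·log₁₀ 8.
L_total = 83 + 10·log₁₀(8) = 83 + 9.031 = 92.03 dB.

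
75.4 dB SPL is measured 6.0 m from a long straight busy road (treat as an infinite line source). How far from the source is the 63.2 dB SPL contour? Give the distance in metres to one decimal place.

For a line source L₁ − L₂ = 10·log₁₀(r₂/r₁), so r₂ = r₁·10^((L₁−L₂)/10).
r₂ = 6.0·10^((75.4−63.2)/10) = 6.0·10^(12.2/10) = 99.58 m.

99.6 m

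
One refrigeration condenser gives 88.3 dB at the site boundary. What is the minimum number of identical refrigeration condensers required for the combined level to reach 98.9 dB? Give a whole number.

The shortfall is 98.9 − 88.3 = 10.6 dB, and N units add 10·log₁₀ N, so need 10·log₁₀ N ≥ 10.6.
N ≥ 10^(10.6/10) = 11.482, so N = 12.

12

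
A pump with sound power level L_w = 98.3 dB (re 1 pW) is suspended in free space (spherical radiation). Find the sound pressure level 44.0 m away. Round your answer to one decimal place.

The power spreads over a sphere of area 4π·r², so L_p = L_w − 10·log₁₀(4π·r²).
4π·r² = 2.433e+04 m², 10·log₁₀ of that is 43.861 dB.
L_p = 98.3 − 43.861 = 54.44 dB.

54.4 dB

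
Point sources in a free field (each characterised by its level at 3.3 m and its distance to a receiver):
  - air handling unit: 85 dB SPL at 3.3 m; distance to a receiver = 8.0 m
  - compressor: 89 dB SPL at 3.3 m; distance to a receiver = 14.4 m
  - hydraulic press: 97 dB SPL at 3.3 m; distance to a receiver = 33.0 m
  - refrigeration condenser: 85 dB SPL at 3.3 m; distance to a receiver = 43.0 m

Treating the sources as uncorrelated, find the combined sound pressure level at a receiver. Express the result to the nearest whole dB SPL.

Apply inverse-square spreading to bring every level to the receiver, then sum 10^(L/10).
air handling unit: 85 − 20·log₁₀(8.0/3.3) = 85 − 7.69 = 77.31 dB SPL.
compressor: 89 − 20·log₁₀(14.4/3.3) = 89 − 12.80 = 76.20 dB SPL.
hydraulic press: 97 − 20·log₁₀(33.0/3.3) = 97 − 20.00 = 77.00 dB SPL.
refrigeration condenser: 85 − 20·log₁₀(43.0/3.3) = 85 − 22.30 = 62.70 dB SPL.
Σ 10^(L/10) = 1.475e+08 → L_total = 10·log₁₀(1.475e+08) = 81.69 dB SPL.

82 dB SPL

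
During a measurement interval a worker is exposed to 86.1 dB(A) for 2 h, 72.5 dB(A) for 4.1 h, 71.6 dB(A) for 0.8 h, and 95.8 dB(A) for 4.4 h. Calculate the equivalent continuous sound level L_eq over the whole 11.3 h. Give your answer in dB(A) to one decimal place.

The energy average is taken in the linear domain: L_eq = 10·log₁₀[(Σ tᵢ·10^(Lᵢ/10))/T], T = 11.3 h.
Σ tᵢ·10^(Lᵢ/10) = 2·10^(86.1/10) + 4.1·10^(72.5/10) + 0.8·10^(71.6/10) + 4.4·10^(95.8/10) = 1.763e+10.
L_eq = 10·log₁₀(1.763e+10/11.3) = 91.93 dB(A).

91.9 dB(A)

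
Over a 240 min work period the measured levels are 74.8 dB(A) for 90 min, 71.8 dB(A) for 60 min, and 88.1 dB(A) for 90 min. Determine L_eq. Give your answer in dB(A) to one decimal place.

Weight each interval's intensity by its duration and average over T = 240 min:
Σ tᵢ·10^(Lᵢ/10) = 90·10^(74.8/10) + 60·10^(71.8/10) + 90·10^(88.1/10) = 6.173e+10.
L_eq = 10·log₁₀(6.173e+10/240) = 84.10 dB(A).

84.1 dB(A)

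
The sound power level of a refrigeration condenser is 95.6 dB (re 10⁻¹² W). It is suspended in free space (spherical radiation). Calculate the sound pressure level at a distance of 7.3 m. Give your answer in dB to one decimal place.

67.3 dB

L_p = L_w − 10·log₁₀(4π·r²) with r = 7.3 m.
4π·r² = 669.7 m², 10·log₁₀ of that is 28.259 dB.
L_p = 95.6 − 28.259 = 67.34 dB.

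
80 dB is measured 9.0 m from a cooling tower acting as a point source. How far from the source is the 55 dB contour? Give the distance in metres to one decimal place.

160.0 m

For a point source L₁ − L₂ = 20·log₁₀(r₂/r₁), so r₂ = r₁·10^((L₁−L₂)/20).
r₂ = 9.0·10^((80−55)/20) = 9.0·10^(25.0/20) = 160.05 m.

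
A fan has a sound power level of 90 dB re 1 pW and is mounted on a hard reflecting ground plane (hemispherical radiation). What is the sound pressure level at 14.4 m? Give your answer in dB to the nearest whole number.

L_p = L_w − 10·log₁₀(2π·r²) with r = 14.4 m.
2π·r² = 1303 m², 10·log₁₀ of that is 31.149 dB.
L_p = 90 − 31.149 = 58.85 dB.

59 dB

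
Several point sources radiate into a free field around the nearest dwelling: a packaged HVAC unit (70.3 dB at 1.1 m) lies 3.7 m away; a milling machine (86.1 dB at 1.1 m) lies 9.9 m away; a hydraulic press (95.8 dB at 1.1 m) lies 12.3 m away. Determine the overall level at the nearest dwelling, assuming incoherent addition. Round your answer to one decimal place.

Propagate each source to the receiver with L = L_ref − 20·log₁₀(r/r_ref), then add intensities.
packaged HVAC unit: 70.3 − 20·log₁₀(3.7/1.1) = 70.3 − 10.54 = 59.76 dB.
milling machine: 86.1 − 20·log₁₀(9.9/1.1) = 86.1 − 19.08 = 67.02 dB.
hydraulic press: 95.8 − 20·log₁₀(12.3/1.1) = 95.8 − 20.97 = 74.83 dB.
Σ 10^(L/10) = 3.638e+07 → L_total = 10·log₁₀(3.638e+07) = 75.61 dB.

75.6 dB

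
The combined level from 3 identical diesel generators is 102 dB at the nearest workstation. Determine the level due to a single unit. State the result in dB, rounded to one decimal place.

For N identical incoherent sources L_total = L₁ + 10·log₁₀ N, so L₁ = 102 − 10·log₁₀(3) = 102 − 4.771.

97.2 dB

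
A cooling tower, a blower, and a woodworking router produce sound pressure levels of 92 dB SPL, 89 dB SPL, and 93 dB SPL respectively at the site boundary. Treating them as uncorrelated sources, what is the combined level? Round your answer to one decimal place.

96.4 dB SPL

For uncorrelated sources the intensities add, so convert each level to linear form, sum, and take 10·log₁₀ of the total.
Σ 10^(L/10) = 10^(92/10) + 10^(89/10) + 10^(93/10) = 4.374e+09.
L_total = 10·log₁₀(4.374e+09) = 96.41 dB SPL.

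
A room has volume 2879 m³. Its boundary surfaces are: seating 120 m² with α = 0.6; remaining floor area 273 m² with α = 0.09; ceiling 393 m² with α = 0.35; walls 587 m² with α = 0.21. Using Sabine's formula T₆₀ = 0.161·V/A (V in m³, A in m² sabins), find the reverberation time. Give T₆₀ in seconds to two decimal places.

Total absorption A = 120·0.6 + 273·0.09 + 393·0.35 + 587·0.21 = 357.39 m² sabins.
T₆₀ = 0.161 × 2879 / 357.39 = 1.297 s.

1.30 s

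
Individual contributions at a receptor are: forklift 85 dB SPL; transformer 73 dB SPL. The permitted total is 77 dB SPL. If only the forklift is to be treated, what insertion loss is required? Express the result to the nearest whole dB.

10 dB

The untreated sources together contribute 10^(73/10) = 1.995e+07, i.e. 73.00 dB SPL.
To meet 77 dB SPL overall, the treated forklift may contribute at most 10^(77/10) − 1.995e+07 = 3.017e+07, i.e. 74.80 dB SPL.
So the forklift must be reduced from 85 to 74.80 dB SPL: IL = 10.20 dB.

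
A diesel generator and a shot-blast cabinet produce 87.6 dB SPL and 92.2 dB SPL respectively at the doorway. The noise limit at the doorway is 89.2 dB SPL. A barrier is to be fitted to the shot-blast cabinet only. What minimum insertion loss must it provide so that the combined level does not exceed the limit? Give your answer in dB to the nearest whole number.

The untreated sources together contribute 10^(87.6/10) = 5.754e+08, i.e. 87.60 dB SPL.
To meet 89.2 dB SPL overall, the treated shot-blast cabinet may contribute at most 10^(89.2/10) − 5.754e+08 = 2.563e+08, i.e. 84.09 dB SPL.
Required insertion loss = 92.2 − 84.09 = 8.11 dB.

8 dB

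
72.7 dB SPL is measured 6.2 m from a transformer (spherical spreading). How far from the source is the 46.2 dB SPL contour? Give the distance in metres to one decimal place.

The 26.5 dB drop corresponds to a distance ratio of 10^(26.5/20) for a point source.
r₂ = 6.2·10^((72.7−46.2)/20) = 6.2·10^(26.5/20) = 131.04 m.

131.0 m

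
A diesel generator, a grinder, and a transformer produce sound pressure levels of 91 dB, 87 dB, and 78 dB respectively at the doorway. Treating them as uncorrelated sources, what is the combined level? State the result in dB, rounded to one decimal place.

Incoherent sources combine by intensity addition: L_total = 10·log₁₀(Σ 10^(L_i/10)).
Σ 10^(L/10) = 10^(91/10) + 10^(87/10) + 10^(78/10) = 1.823e+09.
L_total = 10·log₁₀(1.823e+09) = 92.61 dB.

92.6 dB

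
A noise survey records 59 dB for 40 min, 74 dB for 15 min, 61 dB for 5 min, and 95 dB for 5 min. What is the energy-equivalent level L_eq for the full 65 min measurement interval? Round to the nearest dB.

The energy average is taken in the linear domain: L_eq = 10·log₁₀[(Σ tᵢ·10^(Lᵢ/10))/T], T = 65 min.
Σ tᵢ·10^(Lᵢ/10) = 40·10^(59/10) + 15·10^(74/10) + 5·10^(61/10) + 5·10^(95/10) = 1.623e+10.
L_eq = 10·log₁₀(1.623e+10/65) = 83.97 dB.

84 dB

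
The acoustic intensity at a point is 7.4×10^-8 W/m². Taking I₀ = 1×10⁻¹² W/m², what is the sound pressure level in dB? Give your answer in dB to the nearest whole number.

49 dB

Dividing by I₀ shifts the exponent by 12: I/I₀ = 7.4×10^4.
L = 10·(0.8692 + 4) = 48.69 dB.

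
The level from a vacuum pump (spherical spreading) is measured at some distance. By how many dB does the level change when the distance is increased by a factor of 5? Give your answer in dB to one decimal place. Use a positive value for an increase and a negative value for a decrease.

With spherical spreading the level changes by −20·log₁₀(r₂/r₁).
ΔL = −20·log₁₀(5) = -13.98 dB.

-14.0 dB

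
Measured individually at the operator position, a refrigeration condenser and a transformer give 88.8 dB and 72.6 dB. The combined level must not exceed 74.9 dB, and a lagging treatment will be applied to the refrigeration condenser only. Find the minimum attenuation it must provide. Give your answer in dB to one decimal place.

The untreated sources together contribute 10^(72.6/10) = 1.820e+07, i.e. 72.60 dB.
The limit corresponds to 10^(74.9/10) = 3.090e+07; subtracting the fixed part leaves 1.271e+07 for the refrigeration condenser, i.e. 71.04 dB.
So the refrigeration condenser must be reduced from 88.8 to 71.04 dB: IL = 17.76 dB.

17.8 dB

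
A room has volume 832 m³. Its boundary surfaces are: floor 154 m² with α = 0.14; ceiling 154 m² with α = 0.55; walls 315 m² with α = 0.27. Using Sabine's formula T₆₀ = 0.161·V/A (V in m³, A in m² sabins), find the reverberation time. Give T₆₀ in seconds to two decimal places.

0.70 s

Summing Sᵢαᵢ: 154·0.14 + 154·0.55 + 315·0.27 = 191.31 m².
T₆₀ = 0.161·V/A = 0.161·832/191.31 = 0.700 s.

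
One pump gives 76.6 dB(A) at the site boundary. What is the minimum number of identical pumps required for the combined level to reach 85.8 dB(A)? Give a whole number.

9

The shortfall is 85.8 − 76.6 = 9.2 dB, and N units add 10·log₁₀ N, so need 10·log₁₀ N ≥ 9.2.
N ≥ 10^(9.2/10) = 8.318, so N = 9.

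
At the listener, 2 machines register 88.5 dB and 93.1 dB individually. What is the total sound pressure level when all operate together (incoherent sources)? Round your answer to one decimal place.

94.4 dB

Incoherent sources combine by intensity addition: L_total = 10·log₁₀(Σ 10^(L_i/10)).
Σ 10^(L/10) = 10^(88.5/10) + 10^(93.1/10) = 2.750e+09.
L_total = 10·log₁₀(2.750e+09) = 94.39 dB.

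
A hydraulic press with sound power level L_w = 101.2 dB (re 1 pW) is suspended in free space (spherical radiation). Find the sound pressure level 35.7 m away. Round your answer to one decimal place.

The power spreads over a sphere of area 4π·r², so L_p = L_w − 10·log₁₀(4π·r²).
4π·r² = 1.602e+04 m², 10·log₁₀ of that is 42.045 dB.
L_p = 101.2 − 42.045 = 59.15 dB.

59.2 dB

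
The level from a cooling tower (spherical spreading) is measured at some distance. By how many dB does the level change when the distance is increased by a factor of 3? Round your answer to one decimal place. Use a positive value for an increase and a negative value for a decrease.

-9.5 dB

A point source loses 6 dB per doubling of distance; generally ΔL = −20·log₁₀(r₂/r₁).
ΔL = −20·log₁₀(3) = -9.54 dB.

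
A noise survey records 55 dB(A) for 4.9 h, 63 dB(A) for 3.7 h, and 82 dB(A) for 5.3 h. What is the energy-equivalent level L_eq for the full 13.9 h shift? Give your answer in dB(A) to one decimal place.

Weight each interval's intensity by its duration and average over T = 13.9 h:
Σ tᵢ·10^(Lᵢ/10) = 4.9·10^(55/10) + 3.7·10^(63/10) + 5.3·10^(82/10) = 8.489e+08.
L_eq = 10·log₁₀(8.489e+08/13.9) = 77.86 dB(A).

77.9 dB(A)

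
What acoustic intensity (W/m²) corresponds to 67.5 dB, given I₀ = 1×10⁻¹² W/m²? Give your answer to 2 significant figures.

5.6e-06 W/m²

L = 10·log₁₀(I/I₀) ⇒ I = I₀·10^(L/10) = 10⁻¹² × 10^6.75.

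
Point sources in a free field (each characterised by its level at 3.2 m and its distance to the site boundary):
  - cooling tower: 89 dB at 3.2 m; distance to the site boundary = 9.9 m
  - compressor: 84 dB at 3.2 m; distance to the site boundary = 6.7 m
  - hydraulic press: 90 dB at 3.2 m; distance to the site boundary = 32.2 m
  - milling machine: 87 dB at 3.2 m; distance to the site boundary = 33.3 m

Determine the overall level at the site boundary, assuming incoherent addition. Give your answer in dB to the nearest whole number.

Apply inverse-square spreading to bring every level to the receiver, then sum 10^(L/10).
cooling tower: 89 − 20·log₁₀(9.9/3.2) = 89 − 9.81 = 79.19 dB.
compressor: 84 − 20·log₁₀(6.7/3.2) = 84 − 6.42 = 77.58 dB.
hydraulic press: 90 − 20·log₁₀(32.2/3.2) = 90 − 20.05 = 69.95 dB.
milling machine: 87 − 20·log₁₀(33.3/3.2) = 87 − 20.35 = 66.65 dB.
Σ 10^(L/10) = 1.548e+08 → L_total = 10·log₁₀(1.548e+08) = 81.90 dB.

82 dB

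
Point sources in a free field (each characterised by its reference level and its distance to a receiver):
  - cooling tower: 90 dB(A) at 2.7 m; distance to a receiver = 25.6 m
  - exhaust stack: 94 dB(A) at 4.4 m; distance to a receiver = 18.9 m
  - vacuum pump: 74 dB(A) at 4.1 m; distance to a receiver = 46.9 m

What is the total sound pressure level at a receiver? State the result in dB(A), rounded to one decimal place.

81.7 dB(A)

Apply inverse-square spreading to bring every level to the receiver, then sum 10^(L/10).
cooling tower: 90 − 20·log₁₀(25.6/2.7) = 90 − 19.54 = 70.46 dB(A).
exhaust stack: 94 − 20·log₁₀(18.9/4.4) = 94 − 12.66 = 81.34 dB(A).
vacuum pump: 74 − 20·log₁₀(46.9/4.1) = 74 − 21.17 = 52.83 dB(A).
Σ 10^(L/10) = 1.475e+08 → L_total = 10·log₁₀(1.475e+08) = 81.69 dB(A).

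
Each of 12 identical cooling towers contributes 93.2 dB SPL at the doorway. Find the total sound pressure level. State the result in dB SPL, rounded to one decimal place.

With 12 equal, uncorrelated contributions the intensity is 12× that of one unit, giving a rise of 10·log₁₀ 12.
L_total = 93.2 + 10·log₁₀(12) = 93.2 + 10.792 = 103.99 dB SPL.

104.0 dB SPL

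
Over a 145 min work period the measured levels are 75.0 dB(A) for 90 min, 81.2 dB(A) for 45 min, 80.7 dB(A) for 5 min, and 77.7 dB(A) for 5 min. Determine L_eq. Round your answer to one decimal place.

78.2 dB(A)

Weight each interval's intensity by its duration and average over T = 145 min:
Σ tᵢ·10^(Lᵢ/10) = 90·10^(75.0/10) + 45·10^(81.2/10) + 5·10^(80.7/10) + 5·10^(77.7/10) = 9.660e+09.
L_eq = 10·log₁₀(9.660e+09/145) = 78.24 dB(A).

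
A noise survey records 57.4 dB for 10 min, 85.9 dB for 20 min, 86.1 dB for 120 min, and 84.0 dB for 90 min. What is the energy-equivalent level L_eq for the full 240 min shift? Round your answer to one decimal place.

The energy average is taken in the linear domain: L_eq = 10·log₁₀[(Σ tᵢ·10^(Lᵢ/10))/T], T = 240 min.
Σ tᵢ·10^(Lᵢ/10) = 10·10^(57.4/10) + 20·10^(85.9/10) + 120·10^(86.1/10) + 90·10^(84.0/10) = 7.928e+10.
L_eq = 10·log₁₀(7.928e+10/240) = 85.19 dB.

85.2 dB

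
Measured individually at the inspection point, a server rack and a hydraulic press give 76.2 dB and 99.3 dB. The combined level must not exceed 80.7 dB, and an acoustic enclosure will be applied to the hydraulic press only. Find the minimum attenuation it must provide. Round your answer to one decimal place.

Fixed contribution from the other source: Σ 10^(L/10) = 10^(76.2/10) = 4.169e+07 (76.20 dB).
To meet 80.7 dB overall, the treated hydraulic press may contribute at most 10^(80.7/10) − 4.169e+07 = 7.580e+07, i.e. 78.80 dB.
So the hydraulic press must be reduced from 99.3 to 78.80 dB: IL = 20.50 dB.

20.5 dB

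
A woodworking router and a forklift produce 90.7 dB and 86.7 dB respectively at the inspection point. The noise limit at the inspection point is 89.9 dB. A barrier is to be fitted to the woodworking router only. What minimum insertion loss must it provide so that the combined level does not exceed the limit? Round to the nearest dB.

4 dB

Everything except the woodworking router sums to 10^(86.7/10) = 4.677e+08 in linear terms, 86.70 dB.
The limit corresponds to 10^(89.9/10) = 9.772e+08; subtracting the fixed part leaves 5.095e+08 for the woodworking router, i.e. 87.07 dB.
Required insertion loss = 90.7 − 87.07 = 3.63 dB.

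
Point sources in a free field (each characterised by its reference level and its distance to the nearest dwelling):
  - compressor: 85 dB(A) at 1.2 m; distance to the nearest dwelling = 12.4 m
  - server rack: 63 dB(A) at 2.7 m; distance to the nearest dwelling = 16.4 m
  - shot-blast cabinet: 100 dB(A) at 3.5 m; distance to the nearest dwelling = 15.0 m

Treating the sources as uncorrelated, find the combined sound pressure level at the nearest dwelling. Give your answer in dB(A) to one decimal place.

87.4 dB(A)

First find each source's level at the receiver (point-source: −20·log₁₀(r/r_ref)), then combine on an intensity basis.
compressor: 85 − 20·log₁₀(12.4/1.2) = 85 − 20.28 = 64.72 dB(A).
server rack: 63 − 20·log₁₀(16.4/2.7) = 63 − 15.67 = 47.33 dB(A).
shot-blast cabinet: 100 − 20·log₁₀(15.0/3.5) = 100 − 12.64 = 87.36 dB(A).
Σ 10^(L/10) = 5.475e+08 → L_total = 10·log₁₀(5.475e+08) = 87.38 dB(A).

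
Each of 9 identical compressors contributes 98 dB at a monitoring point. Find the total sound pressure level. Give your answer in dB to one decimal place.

107.5 dB

L_total = L₁ + 10·log₁₀ N for N identical incoherent sources.
L_total = 98 + 10·log₁₀(9) = 98 + 9.542 = 107.54 dB.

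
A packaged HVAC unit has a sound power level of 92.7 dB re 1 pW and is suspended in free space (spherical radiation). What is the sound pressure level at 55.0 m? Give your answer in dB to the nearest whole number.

47 dB

The power spreads over a sphere of area 4π·r², so L_p = L_w − 10·log₁₀(4π·r²).
4π·r² = 3.801e+04 m², 10·log₁₀ of that is 45.799 dB.
L_p = 92.7 − 45.799 = 46.90 dB.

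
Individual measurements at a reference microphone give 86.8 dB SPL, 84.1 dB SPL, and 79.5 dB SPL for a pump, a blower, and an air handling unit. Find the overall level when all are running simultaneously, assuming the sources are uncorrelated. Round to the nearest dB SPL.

Incoherent sources combine by intensity addition: L_total = 10·log₁₀(Σ 10^(L_i/10)).
Σ 10^(L/10) = 10^(86.8/10) + 10^(84.1/10) + 10^(79.5/10) = 8.248e+08.
L_total = 10·log₁₀(8.248e+08) = 89.16 dB SPL.

89 dB SPL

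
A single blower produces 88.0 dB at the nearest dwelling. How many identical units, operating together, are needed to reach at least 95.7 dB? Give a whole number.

Need L₁ + 10·log₁₀ N ≥ 95.7, i.e. log₁₀ N ≥ 0.77.
N ≥ 10^(7.7/10) = 5.888, so N = 6.

6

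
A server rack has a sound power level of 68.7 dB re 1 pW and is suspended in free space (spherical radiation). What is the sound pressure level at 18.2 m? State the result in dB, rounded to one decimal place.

Free-field spherical radiation: L_p = L_w − 10·log₁₀(4π·r²), r = 18.2 m.
4π·r² = 4162 m², 10·log₁₀ of that is 36.194 dB.
L_p = 68.7 − 36.194 = 32.51 dB.

32.5 dB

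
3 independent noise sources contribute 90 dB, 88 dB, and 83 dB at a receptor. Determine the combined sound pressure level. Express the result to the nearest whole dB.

Incoherent sources combine by intensity addition: L_total = 10·log₁₀(Σ 10^(L_i/10)).
Σ 10^(L/10) = 10^(90/10) + 10^(88/10) + 10^(83/10) = 1.830e+09.
L_total = 10·log₁₀(1.830e+09) = 92.63 dB.

93 dB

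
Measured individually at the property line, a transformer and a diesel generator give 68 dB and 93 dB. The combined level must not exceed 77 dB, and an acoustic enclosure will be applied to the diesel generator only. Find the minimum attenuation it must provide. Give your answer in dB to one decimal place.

Everything except the diesel generator sums to 10^(68/10) = 6.310e+06 in linear terms, 68.00 dB.
The limit corresponds to 10^(77/10) = 5.012e+07; subtracting the fixed part leaves 4.381e+07 for the diesel generator, i.e. 76.42 dB.
So the diesel generator must be reduced from 93 to 76.42 dB: IL = 16.58 dB.

16.6 dB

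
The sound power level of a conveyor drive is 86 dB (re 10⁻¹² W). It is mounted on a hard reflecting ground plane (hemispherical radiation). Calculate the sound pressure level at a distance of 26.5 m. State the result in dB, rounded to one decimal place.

49.6 dB

The power spreads over a hemisphere of area 2π·r², so L_p = L_w − 10·log₁₀(2π·r²).
2π·r² = 4412 m², 10·log₁₀ of that is 36.447 dB.
L_p = 86 − 36.447 = 49.55 dB.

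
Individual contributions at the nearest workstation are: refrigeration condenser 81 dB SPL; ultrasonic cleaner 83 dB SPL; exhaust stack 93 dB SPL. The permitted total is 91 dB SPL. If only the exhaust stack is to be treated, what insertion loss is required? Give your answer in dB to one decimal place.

Everything except the exhaust stack sums to 10^(81/10) + 10^(83/10) = 3.254e+08 in linear terms, 85.12 dB SPL.
The limit corresponds to 10^(91/10) = 1.259e+09; subtracting the fixed part leaves 9.335e+08 for the exhaust stack, i.e. 89.70 dB SPL.
So the exhaust stack must be reduced from 93 to 89.70 dB SPL: IL = 3.30 dB.

3.3 dB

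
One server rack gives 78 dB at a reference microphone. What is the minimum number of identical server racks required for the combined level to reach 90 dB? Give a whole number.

Need L₁ + 10·log₁₀ N ≥ 90, i.e. log₁₀ N ≥ 1.20.
N ≥ 10^(12.0/10) = 15.849, so N = 16.

16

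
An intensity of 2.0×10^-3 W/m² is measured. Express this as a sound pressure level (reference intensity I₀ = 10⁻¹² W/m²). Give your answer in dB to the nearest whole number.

93 dB

Dividing by I₀ shifts the exponent by 12: I/I₀ = 2.0×10^9.
L = 10·(0.3010 + 9) = 93.01 dB.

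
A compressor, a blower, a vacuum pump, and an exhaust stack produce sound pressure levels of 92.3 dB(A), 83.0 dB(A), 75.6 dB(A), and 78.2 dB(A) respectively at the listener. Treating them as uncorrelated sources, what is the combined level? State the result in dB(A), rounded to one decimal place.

For uncorrelated sources the intensities add, so convert each level to linear form, sum, and take 10·log₁₀ of the total.
Σ 10^(L/10) = 10^(92.3/10) + 10^(83.0/10) + 10^(75.6/10) + 10^(78.2/10) = 2.000e+09.
L_total = 10·log₁₀(2.000e+09) = 93.01 dB(A).

93.0 dB(A)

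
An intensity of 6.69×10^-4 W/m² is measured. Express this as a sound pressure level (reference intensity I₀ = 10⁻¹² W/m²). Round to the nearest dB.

I/I₀ = 6.69×10^-4/10⁻¹² = 6.69×10^8, and L = 10·log₁₀(I/I₀).
L = 10·(0.8254 + 8) = 88.25 dB.

88 dB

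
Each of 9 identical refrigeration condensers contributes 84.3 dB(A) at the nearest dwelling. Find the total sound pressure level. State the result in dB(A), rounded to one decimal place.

93.8 dB(A)

L_total = L₁ + 10·log₁₀ N for N identical incoherent sources.
L_total = 84.3 + 10·log₁₀(9) = 84.3 + 9.542 = 93.84 dB(A).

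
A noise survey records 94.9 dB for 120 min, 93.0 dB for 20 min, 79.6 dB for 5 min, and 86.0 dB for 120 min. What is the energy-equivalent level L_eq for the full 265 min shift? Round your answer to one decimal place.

92.4 dB

L_eq = 10·log₁₀[(1/T)·Σ tᵢ·10^(Lᵢ/10)] with T = 265 min.
Σ tᵢ·10^(Lᵢ/10) = 120·10^(94.9/10) + 20·10^(93.0/10) + 5·10^(79.6/10) + 120·10^(86.0/10) = 4.590e+11.
L_eq = 10·log₁₀(4.590e+11/265) = 92.39 dB.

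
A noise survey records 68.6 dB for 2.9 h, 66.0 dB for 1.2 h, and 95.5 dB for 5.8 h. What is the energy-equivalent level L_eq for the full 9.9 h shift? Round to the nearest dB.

Weight each interval's intensity by its duration and average over T = 9.9 h:
Σ tᵢ·10^(Lᵢ/10) = 2.9·10^(68.6/10) + 1.2·10^(66.0/10) + 5.8·10^(95.5/10) = 2.060e+10.
L_eq = 10·log₁₀(2.060e+10/9.9) = 93.18 dB.

93 dB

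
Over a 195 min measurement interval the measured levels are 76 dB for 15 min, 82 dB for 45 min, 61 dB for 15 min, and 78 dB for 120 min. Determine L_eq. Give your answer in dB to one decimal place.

79.0 dB

L_eq = 10·log₁₀[(1/T)·Σ tᵢ·10^(Lᵢ/10)] with T = 195 min.
Σ tᵢ·10^(Lᵢ/10) = 15·10^(76/10) + 45·10^(82/10) + 15·10^(61/10) + 120·10^(78/10) = 1.532e+10.
L_eq = 10·log₁₀(1.532e+10/195) = 78.95 dB.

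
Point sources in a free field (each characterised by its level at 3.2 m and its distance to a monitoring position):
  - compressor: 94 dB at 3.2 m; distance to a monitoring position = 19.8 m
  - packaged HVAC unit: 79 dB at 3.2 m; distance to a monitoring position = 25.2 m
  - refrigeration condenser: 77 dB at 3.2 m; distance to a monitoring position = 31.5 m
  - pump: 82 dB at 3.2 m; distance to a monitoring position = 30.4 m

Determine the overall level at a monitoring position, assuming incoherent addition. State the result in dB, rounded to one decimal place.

Propagate each source to the receiver with L = L_ref − 20·log₁₀(r/r_ref), then add intensities.
compressor: 94 − 20·log₁₀(19.8/3.2) = 94 − 15.83 = 78.17 dB.
packaged HVAC unit: 79 − 20·log₁₀(25.2/3.2) = 79 − 17.93 = 61.07 dB.
refrigeration condenser: 77 − 20·log₁₀(31.5/3.2) = 77 − 19.86 = 57.14 dB.
pump: 82 − 20·log₁₀(30.4/3.2) = 82 − 19.55 = 62.45 dB.
Σ 10^(L/10) = 6.916e+07 → L_total = 10·log₁₀(6.916e+07) = 78.40 dB.

78.4 dB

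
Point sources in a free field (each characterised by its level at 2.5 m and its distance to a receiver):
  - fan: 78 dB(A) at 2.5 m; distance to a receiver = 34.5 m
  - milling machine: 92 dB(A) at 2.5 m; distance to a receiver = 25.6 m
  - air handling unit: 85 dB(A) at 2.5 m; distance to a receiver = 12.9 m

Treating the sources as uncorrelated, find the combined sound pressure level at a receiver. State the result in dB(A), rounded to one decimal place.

74.4 dB(A)

Apply inverse-square spreading to bring every level to the receiver, then sum 10^(L/10).
fan: 78 − 20·log₁₀(34.5/2.5) = 78 − 22.80 = 55.20 dB(A).
milling machine: 92 − 20·log₁₀(25.6/2.5) = 92 − 20.21 = 71.79 dB(A).
air handling unit: 85 − 20·log₁₀(12.9/2.5) = 85 − 14.25 = 70.75 dB(A).
Σ 10^(L/10) = 2.732e+07 → L_total = 10·log₁₀(2.732e+07) = 74.37 dB(A).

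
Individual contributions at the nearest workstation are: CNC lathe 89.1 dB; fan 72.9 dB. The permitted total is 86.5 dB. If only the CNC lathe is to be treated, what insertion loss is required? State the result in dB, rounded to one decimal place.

Everything except the CNC lathe sums to 10^(72.9/10) = 1.950e+07 in linear terms, 72.90 dB.
The limit corresponds to 10^(86.5/10) = 4.467e+08; subtracting the fixed part leaves 4.272e+08 for the CNC lathe, i.e. 86.31 dB.
Required insertion loss = 89.1 − 86.31 = 2.79 dB.

2.8 dB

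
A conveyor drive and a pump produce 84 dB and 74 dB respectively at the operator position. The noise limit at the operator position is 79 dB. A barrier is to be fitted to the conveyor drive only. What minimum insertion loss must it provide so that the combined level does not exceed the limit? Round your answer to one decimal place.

6.7 dB

Everything except the conveyor drive sums to 10^(74/10) = 2.512e+07 in linear terms, 74.00 dB.
The limit corresponds to 10^(79/10) = 7.943e+07; subtracting the fixed part leaves 5.431e+07 for the conveyor drive, i.e. 77.35 dB.
So the conveyor drive must be reduced from 84 to 77.35 dB: IL = 6.65 dB.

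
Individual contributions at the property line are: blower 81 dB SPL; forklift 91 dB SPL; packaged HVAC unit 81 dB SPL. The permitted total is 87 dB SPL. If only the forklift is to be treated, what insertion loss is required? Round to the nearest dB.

Fixed contribution from the other sources: Σ 10^(L/10) = 10^(81/10) + 10^(81/10) = 2.518e+08 (84.01 dB SPL).
To meet 87 dB SPL overall, the treated forklift may contribute at most 10^(87/10) − 2.518e+08 = 2.494e+08, i.e. 83.97 dB SPL.
So the forklift must be reduced from 91 to 83.97 dB SPL: IL = 7.03 dB.

7 dB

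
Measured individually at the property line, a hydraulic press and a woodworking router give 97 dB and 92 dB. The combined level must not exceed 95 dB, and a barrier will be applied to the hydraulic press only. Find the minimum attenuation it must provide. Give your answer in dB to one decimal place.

5.0 dB

Everything except the hydraulic press sums to 10^(92/10) = 1.585e+09 in linear terms, 92.00 dB.
The limit corresponds to 10^(95/10) = 3.162e+09; subtracting the fixed part leaves 1.577e+09 for the hydraulic press, i.e. 91.98 dB.
So the hydraulic press must be reduced from 97 to 91.98 dB: IL = 5.02 dB.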